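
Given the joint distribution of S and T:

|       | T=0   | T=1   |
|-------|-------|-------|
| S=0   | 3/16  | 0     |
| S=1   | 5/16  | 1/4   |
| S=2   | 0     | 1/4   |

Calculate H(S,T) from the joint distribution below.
H(S,T) = -Σ P(S,T) log₂ P(S,T), summed over the non-zero cells:
H(S,T) = -[(3/16)·log₂(3/16) + (5/16)·log₂(5/16) + (1/4)·log₂(1/4) + (1/4)·log₂(1/4)]
  = 0.4528 + 0.5244 + 0.5000 + 0.5000
  = 1.9772 bits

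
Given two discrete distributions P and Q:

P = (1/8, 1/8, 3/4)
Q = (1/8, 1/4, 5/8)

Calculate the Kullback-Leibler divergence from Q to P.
D(P||Q) = Σ P(i) log₂(P(i)/Q(i))
  i=0: (1/8) × log₂((1/8)/(1/8)) = (1/8) × log₂(1) = 0.0000
  i=1: (1/8) × log₂((1/8)/(1/4)) = (1/8) × log₂(1/2) = -0.1250
  i=2: (3/4) × log₂((3/4)/(5/8)) = (3/4) × log₂(6/5) = 0.1973
D(P||Q) = 0.0000 - 0.1250 + 0.1973
  = 0.0723 bits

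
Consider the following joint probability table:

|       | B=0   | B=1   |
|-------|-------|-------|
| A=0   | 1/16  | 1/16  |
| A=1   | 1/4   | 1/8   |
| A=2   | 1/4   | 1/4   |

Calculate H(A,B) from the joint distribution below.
H(A,B) = -Σ P(A,B) log₂ P(A,B), summed over the non-zero cells:
H(A,B) = -[(1/16)·log₂(1/16) + (1/16)·log₂(1/16) + (1/4)·log₂(1/4) + (1/8)·log₂(1/8) + (1/4)·log₂(1/4) + (1/4)·log₂(1/4)]
  = 0.2500 + 0.2500 + 0.5000 + 0.3750 + 0.5000 + 0.5000
  = 2.3750 bits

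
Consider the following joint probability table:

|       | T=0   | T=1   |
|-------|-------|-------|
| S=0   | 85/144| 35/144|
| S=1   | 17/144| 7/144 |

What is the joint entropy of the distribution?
H(S,T) = -Σ P(S,T) log₂ P(S,T), summed over the non-zero cells:
H(S,T) = -[(85/144)·log₂(85/144) + (35/144)·log₂(35/144) + (17/144)·log₂(17/144) + (7/144)·log₂(7/144)]
  = 0.4489 + 0.4960 + 0.3639 + 0.2121
  = 1.5209 bits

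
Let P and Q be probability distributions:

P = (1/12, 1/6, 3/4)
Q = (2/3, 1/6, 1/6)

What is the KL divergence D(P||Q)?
D(P||Q) = Σ P(i) log₂(P(i)/Q(i))
  i=0: (1/12) × log₂((1/12)/(2/3)) = (1/12) × log₂(1/8) = -0.2500
  i=1: (1/6) × log₂((1/6)/(1/6)) = (1/6) × log₂(1) = 0.0000
  i=2: (3/4) × log₂((3/4)/(1/6)) = (3/4) × log₂(9/2) = 1.6274
D(P||Q) = -0.2500 + 0.0000 + 1.6274
  = 1.3774 bits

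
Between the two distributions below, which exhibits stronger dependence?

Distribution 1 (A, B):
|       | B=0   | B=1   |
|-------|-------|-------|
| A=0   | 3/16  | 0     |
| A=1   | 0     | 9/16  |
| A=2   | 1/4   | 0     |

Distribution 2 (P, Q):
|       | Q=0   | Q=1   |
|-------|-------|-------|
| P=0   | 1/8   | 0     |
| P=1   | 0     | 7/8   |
Distribution 1 (A, B):
Marginal P(A) (row sums):
  P(A=0) = 3/16 + 0 = 3/16
  P(A=1) = 0 + 9/16 = 9/16
  P(A=2) = 1/4 + 0 = 1/4
Marginal P(B) (column sums):
  P(B=0) = 3/16 + 0 + 1/4 = 7/16
  P(B=1) = 0 + 9/16 + 0 = 9/16

H(A) = -[(3/16)·log₂(3/16) + (9/16)·log₂(9/16) + (1/4)·log₂(1/4)]
  = 0.4528 + 0.4669 + 0.5000
  = 1.4197 bits
H(B) = -[(7/16)·log₂(7/16) + (9/16)·log₂(9/16)]
  = 0.5218 + 0.4669
  = 0.9887 bits
H(A,B) = -[(3/16)·log₂(3/16) + (9/16)·log₂(9/16) + (1/4)·log₂(1/4)]
  = 0.4528 + 0.4669 + 0.5000
  = 1.4197 bits

I(A;B) = H(A) + H(B) - H(A,B)
  = 1.4197 + 0.9887 - 1.4197
  = 0.9887 bits

Distribution 2 (P, Q):
Marginal P(P) (row sums):
  P(P=0) = 1/8 + 0 = 1/8
  P(P=1) = 0 + 7/8 = 7/8
Marginal P(Q) (column sums):
  P(Q=0) = 1/8 + 0 = 1/8
  P(Q=1) = 0 + 7/8 = 7/8

H(P) = -[(1/8)·log₂(1/8) + (7/8)·log₂(7/8)]
  = 0.3750 + 0.1686
  = 0.5436 bits
H(Q) = -[(1/8)·log₂(1/8) + (7/8)·log₂(7/8)]
  = 0.3750 + 0.1686
  = 0.5436 bits
H(P,Q) = -[(1/8)·log₂(1/8) + (7/8)·log₂(7/8)]
  = 0.3750 + 0.1686
  = 0.5436 bits

I(P;Q) = H(P) + H(Q) - H(P,Q)
  = 0.5436 + 0.5436 - 0.5436
  = 0.5436 bits

I(A;B) = 0.9887 bits > I(P;Q) = 0.5436 bits, so (A, B) has the higher mutual information (stronger dependence).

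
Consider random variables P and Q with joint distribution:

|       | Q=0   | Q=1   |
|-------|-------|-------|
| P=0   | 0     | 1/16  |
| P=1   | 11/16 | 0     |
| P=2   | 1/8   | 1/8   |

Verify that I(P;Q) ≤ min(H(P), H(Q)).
Marginal P(P) (row sums):
  P(P=0) = 0 + 1/16 = 1/16
  P(P=1) = 11/16 + 0 = 11/16
  P(P=2) = 1/8 + 1/8 = 1/4
Marginal P(Q) (column sums):
  P(Q=0) = 0 + 11/16 + 1/8 = 13/16
  P(Q=1) = 1/16 + 0 + 1/8 = 3/16

H(P) = -[(1/16)·log₂(1/16) + (11/16)·log₂(11/16) + (1/4)·log₂(1/4)]
  = 0.2500 + 0.3716 + 0.5000
  = 1.1216 bits
H(Q) = -[(13/16)·log₂(13/16) + (3/16)·log₂(3/16)]
  = 0.2434 + 0.4528
  = 0.6962 bits
H(P,Q) = -[(1/16)·log₂(1/16) + (11/16)·log₂(11/16) + (1/8)·log₂(1/8) + (1/8)·log₂(1/8)]
  = 0.2500 + 0.3716 + 0.3750 + 0.3750
  = 1.3716 bits

I(P;Q) = H(P) + H(Q) - H(P,Q)
  = 1.1216 + 0.6962 - 1.3716
  = 0.4462 bits

min(H(P), H(Q)) = min(1.1216, 0.6962) = 0.6962 bits
Since 0.4462 ≤ 0.6962, the bound is satisfied ✓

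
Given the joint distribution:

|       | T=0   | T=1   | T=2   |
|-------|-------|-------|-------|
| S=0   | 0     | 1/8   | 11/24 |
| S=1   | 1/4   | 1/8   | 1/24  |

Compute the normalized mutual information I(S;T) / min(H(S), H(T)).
Marginal P(S) (row sums):
  P(S=0) = 0 + 1/8 + 11/24 = 7/12
  P(S=1) = 1/4 + 1/8 + 1/24 = 5/12
Marginal P(T) (column sums):
  P(T=0) = 0 + 1/4 = 1/4
  P(T=1) = 1/8 + 1/8 = 1/4
  P(T=2) = 11/24 + 1/24 = 1/2

H(S) = -[(7/12)·log₂(7/12) + (5/12)·log₂(5/12)]
  = 0.4536 + 0.5263
  = 0.9799 bits
H(T) = -[(1/4)·log₂(1/4) + (1/4)·log₂(1/4) + (1/2)·log₂(1/2)]
  = 0.5000 + 0.5000 + 0.5000
  = 1.5000 bits
H(S,T) = -[(1/8)·log₂(1/8) + (11/24)·log₂(11/24) + (1/4)·log₂(1/4) + (1/8)·log₂(1/8) + (1/24)·log₂(1/24)]
  = 0.3750 + 0.5159 + 0.5000 + 0.3750 + 0.1910
  = 1.9569 bits

I(S;T) = H(S) + H(T) - H(S,T)
  = 0.9799 + 1.5000 - 1.9569
  = 0.5230 bits

min(H(S), H(T)) = min(0.9799, 1.5000) = 0.9799 bits
Normalized MI = 0.5230 / 0.9799 = 0.5337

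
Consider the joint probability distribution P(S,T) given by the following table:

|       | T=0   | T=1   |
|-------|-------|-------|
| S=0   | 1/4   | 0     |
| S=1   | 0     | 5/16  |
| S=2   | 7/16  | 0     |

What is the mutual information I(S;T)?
Marginal P(S) (row sums):
  P(S=0) = 1/4 + 0 = 1/4
  P(S=1) = 0 + 5/16 = 5/16
  P(S=2) = 7/16 + 0 = 7/16
Marginal P(T) (column sums):
  P(T=0) = 1/4 + 0 + 7/16 = 11/16
  P(T=1) = 0 + 5/16 + 0 = 5/16

H(S) = -[(1/4)·log₂(1/4) + (5/16)·log₂(5/16) + (7/16)·log₂(7/16)]
  = 0.5000 + 0.5244 + 0.5218
  = 1.5462 bits
H(T) = -[(11/16)·log₂(11/16) + (5/16)·log₂(5/16)]
  = 0.3716 + 0.5244
  = 0.8960 bits
H(S,T) = -[(1/4)·log₂(1/4) + (5/16)·log₂(5/16) + (7/16)·log₂(7/16)]
  = 0.5000 + 0.5244 + 0.5218
  = 1.5462 bits

I(S;T) = H(S) + H(T) - H(S,T)
  = 1.5462 + 0.8960 - 1.5462
  = 0.8960 bits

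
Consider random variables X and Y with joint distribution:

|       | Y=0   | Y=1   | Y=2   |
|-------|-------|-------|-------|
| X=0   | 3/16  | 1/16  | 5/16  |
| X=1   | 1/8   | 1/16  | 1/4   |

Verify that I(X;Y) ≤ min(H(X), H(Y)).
Marginal P(X) (row sums):
  P(X=0) = 3/16 + 1/16 + 5/16 = 9/16
  P(X=1) = 1/8 + 1/16 + 1/4 = 7/16
Marginal P(Y) (column sums):
  P(Y=0) = 3/16 + 1/8 = 5/16
  P(Y=1) = 1/16 + 1/16 = 1/8
  P(Y=2) = 5/16 + 1/4 = 9/16

H(X) = -[(9/16)·log₂(9/16) + (7/16)·log₂(7/16)]
  = 0.4669 + 0.5218
  = 0.9887 bits
H(Y) = -[(5/16)·log₂(5/16) + (1/8)·log₂(1/8) + (9/16)·log₂(9/16)]
  = 0.5244 + 0.3750 + 0.4669
  = 1.3663 bits
H(X,Y) = -[(3/16)·log₂(3/16) + (1/16)·log₂(1/16) + (5/16)·log₂(5/16) + (1/8)·log₂(1/8) + (1/16)·log₂(1/16) + (1/4)·log₂(1/4)]
  = 0.4528 + 0.2500 + 0.5244 + 0.3750 + 0.2500 + 0.5000
  = 2.3522 bits

I(X;Y) = H(X) + H(Y) - H(X,Y)
  = 0.9887 + 1.3663 - 2.3522
  = 0.0028 bits

min(H(X), H(Y)) = min(0.9887, 1.3663) = 0.9887 bits
Since 0.0028 ≤ 0.9887, the bound is satisfied ✓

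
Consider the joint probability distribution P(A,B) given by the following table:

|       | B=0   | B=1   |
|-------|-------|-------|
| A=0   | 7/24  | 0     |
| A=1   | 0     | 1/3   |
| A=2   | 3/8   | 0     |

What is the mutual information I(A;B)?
Marginal P(A) (row sums):
  P(A=0) = 7/24 + 0 = 7/24
  P(A=1) = 0 + 1/3 = 1/3
  P(A=2) = 3/8 + 0 = 3/8
Marginal P(B) (column sums):
  P(B=0) = 7/24 + 0 + 3/8 = 2/3
  P(B=1) = 0 + 1/3 + 0 = 1/3

H(A) = -[(7/24)·log₂(7/24) + (1/3)·log₂(1/3) + (3/8)·log₂(3/8)]
  = 0.5185 + 0.5283 + 0.5306
  = 1.5774 bits
H(B) = -[(2/3)·log₂(2/3) + (1/3)·log₂(1/3)]
  = 0.3900 + 0.5283
  = 0.9183 bits
H(A,B) = -[(7/24)·log₂(7/24) + (1/3)·log₂(1/3) + (3/8)·log₂(3/8)]
  = 0.5185 + 0.5283 + 0.5306
  = 1.5774 bits

I(A;B) = H(A) + H(B) - H(A,B)
  = 1.5774 + 0.9183 - 1.5774
  = 0.9183 bits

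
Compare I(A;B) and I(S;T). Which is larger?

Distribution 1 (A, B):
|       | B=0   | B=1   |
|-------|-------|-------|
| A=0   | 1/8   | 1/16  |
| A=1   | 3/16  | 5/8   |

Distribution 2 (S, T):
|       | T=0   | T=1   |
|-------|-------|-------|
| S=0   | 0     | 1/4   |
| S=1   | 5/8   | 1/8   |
Distribution 1 (A, B):
Marginal P(A) (row sums):
  P(A=0) = 1/8 + 1/16 = 3/16
  P(A=1) = 3/16 + 5/8 = 13/16
Marginal P(B) (column sums):
  P(B=0) = 1/8 + 3/16 = 5/16
  P(B=1) = 1/16 + 5/8 = 11/16

H(A) = -[(3/16)·log₂(3/16) + (13/16)·log₂(13/16)]
  = 0.4528 + 0.2434
  = 0.6962 bits
H(B) = -[(5/16)·log₂(5/16) + (11/16)·log₂(11/16)]
  = 0.5244 + 0.3716
  = 0.8960 bits
H(A,B) = -[(1/8)·log₂(1/8) + (1/16)·log₂(1/16) + (3/16)·log₂(3/16) + (5/8)·log₂(5/8)]
  = 0.3750 + 0.2500 + 0.4528 + 0.4238
  = 1.5016 bits

I(A;B) = H(A) + H(B) - H(A,B)
  = 0.6962 + 0.8960 - 1.5016
  = 0.0906 bits

Distribution 2 (S, T):
Marginal P(S) (row sums):
  P(S=0) = 0 + 1/4 = 1/4
  P(S=1) = 5/8 + 1/8 = 3/4
Marginal P(T) (column sums):
  P(T=0) = 0 + 5/8 = 5/8
  P(T=1) = 1/4 + 1/8 = 3/8

H(S) = -[(1/4)·log₂(1/4) + (3/4)·log₂(3/4)]
  = 0.5000 + 0.3113
  = 0.8113 bits
H(T) = -[(5/8)·log₂(5/8) + (3/8)·log₂(3/8)]
  = 0.4238 + 0.5306
  = 0.9544 bits
H(S,T) = -[(1/4)·log₂(1/4) + (5/8)·log₂(5/8) + (1/8)·log₂(1/8)]
  = 0.5000 + 0.4238 + 0.3750
  = 1.2988 bits

I(S;T) = H(S) + H(T) - H(S,T)
  = 0.8113 + 0.9544 - 1.2988
  = 0.4669 bits

I(S;T) = 0.4669 bits > I(A;B) = 0.0906 bits, so (S, T) has the higher mutual information (stronger dependence).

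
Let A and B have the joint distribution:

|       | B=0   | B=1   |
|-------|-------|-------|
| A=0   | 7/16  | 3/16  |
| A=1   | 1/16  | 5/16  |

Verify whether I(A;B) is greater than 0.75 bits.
Marginal P(A) (row sums):
  P(A=0) = 7/16 + 3/16 = 5/8
  P(A=1) = 1/16 + 5/16 = 3/8
Marginal P(B) (column sums):
  P(B=0) = 7/16 + 1/16 = 1/2
  P(B=1) = 3/16 + 5/16 = 1/2

H(A) = -[(5/8)·log₂(5/8) + (3/8)·log₂(3/8)]
  = 0.4238 + 0.5306
  = 0.9544 bits
H(B) = -[(1/2)·log₂(1/2) + (1/2)·log₂(1/2)]
  = 0.5000 + 0.5000
  = 1.0000 bits
H(A,B) = -[(7/16)·log₂(7/16) + (3/16)·log₂(3/16) + (1/16)·log₂(1/16) + (5/16)·log₂(5/16)]
  = 0.5218 + 0.4528 + 0.2500 + 0.5244
  = 1.7490 bits

I(A;B) = H(A) + H(B) - H(A,B)
  = 0.9544 + 1.0000 - 1.7490
  = 0.2054 bits

No. I(A;B) = 0.2054 bits, which is ≤ 0.75 bits.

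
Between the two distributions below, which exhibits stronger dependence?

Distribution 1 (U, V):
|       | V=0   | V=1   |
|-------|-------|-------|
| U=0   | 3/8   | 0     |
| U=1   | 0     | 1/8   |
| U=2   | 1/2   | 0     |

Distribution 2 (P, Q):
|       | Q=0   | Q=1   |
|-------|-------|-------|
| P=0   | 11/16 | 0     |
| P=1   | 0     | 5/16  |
Distribution 1 (U, V):
Marginal P(U) (row sums):
  P(U=0) = 3/8 + 0 = 3/8
  P(U=1) = 0 + 1/8 = 1/8
  P(U=2) = 1/2 + 0 = 1/2
Marginal P(V) (column sums):
  P(V=0) = 3/8 + 0 + 1/2 = 7/8
  P(V=1) = 0 + 1/8 + 0 = 1/8

H(U) = -[(3/8)·log₂(3/8) + (1/8)·log₂(1/8) + (1/2)·log₂(1/2)]
  = 0.5306 + 0.3750 + 0.5000
  = 1.4056 bits
H(V) = -[(7/8)·log₂(7/8) + (1/8)·log₂(1/8)]
  = 0.1686 + 0.3750
  = 0.5436 bits
H(U,V) = -[(3/8)·log₂(3/8) + (1/8)·log₂(1/8) + (1/2)·log₂(1/2)]
  = 0.5306 + 0.3750 + 0.5000
  = 1.4056 bits

I(U;V) = H(U) + H(V) - H(U,V)
  = 1.4056 + 0.5436 - 1.4056
  = 0.5436 bits

Distribution 2 (P, Q):
Marginal P(P) (row sums):
  P(P=0) = 11/16 + 0 = 11/16
  P(P=1) = 0 + 5/16 = 5/16
Marginal P(Q) (column sums):
  P(Q=0) = 11/16 + 0 = 11/16
  P(Q=1) = 0 + 5/16 = 5/16

H(P) = -[(11/16)·log₂(11/16) + (5/16)·log₂(5/16)]
  = 0.3716 + 0.5244
  = 0.8960 bits
H(Q) = -[(11/16)·log₂(11/16) + (5/16)·log₂(5/16)]
  = 0.3716 + 0.5244
  = 0.8960 bits
H(P,Q) = -[(11/16)·log₂(11/16) + (5/16)·log₂(5/16)]
  = 0.3716 + 0.5244
  = 0.8960 bits

I(P;Q) = H(P) + H(Q) - H(P,Q)
  = 0.8960 + 0.8960 - 0.8960
  = 0.8960 bits

I(P;Q) = 0.8960 bits > I(U;V) = 0.5436 bits, so (P, Q) has the higher mutual information (stronger dependence).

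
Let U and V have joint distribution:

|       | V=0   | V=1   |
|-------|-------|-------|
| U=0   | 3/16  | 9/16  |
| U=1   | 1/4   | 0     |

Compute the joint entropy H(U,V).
H(U,V) = -Σ P(U,V) log₂ P(U,V), summed over the non-zero cells:
H(U,V) = -[(3/16)·log₂(3/16) + (9/16)·log₂(9/16) + (1/4)·log₂(1/4)]
  = 0.4528 + 0.4669 + 0.5000
  = 1.4197 bits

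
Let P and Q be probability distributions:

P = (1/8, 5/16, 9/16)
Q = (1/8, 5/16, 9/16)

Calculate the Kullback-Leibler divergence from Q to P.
D(P||Q) = Σ P(i) log₂(P(i)/Q(i))
  i=0: (1/8) × log₂((1/8)/(1/8)) = (1/8) × log₂(1) = 0.0000
  i=1: (5/16) × log₂((5/16)/(5/16)) = (5/16) × log₂(1) = 0.0000
  i=2: (9/16) × log₂((9/16)/(9/16)) = (9/16) × log₂(1) = 0.0000
D(P||Q) = 0.0000 + 0.0000 + 0.0000
  = 0.0000 bits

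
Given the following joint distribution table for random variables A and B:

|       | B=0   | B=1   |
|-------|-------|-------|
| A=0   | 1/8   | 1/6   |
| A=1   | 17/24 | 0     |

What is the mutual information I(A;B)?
Marginal P(A) (row sums):
  P(A=0) = 1/8 + 1/6 = 7/24
  P(A=1) = 17/24 + 0 = 17/24
Marginal P(B) (column sums):
  P(B=0) = 1/8 + 17/24 = 5/6
  P(B=1) = 1/6 + 0 = 1/6

H(A) = -[(7/24)·log₂(7/24) + (17/24)·log₂(17/24)]
  = 0.5185 + 0.3524
  = 0.8709 bits
H(B) = -[(5/6)·log₂(5/6) + (1/6)·log₂(1/6)]
  = 0.2192 + 0.4308
  = 0.6500 bits
H(A,B) = -[(1/8)·log₂(1/8) + (1/6)·log₂(1/6) + (17/24)·log₂(17/24)]
  = 0.3750 + 0.4308 + 0.3524
  = 1.1582 bits

I(A;B) = H(A) + H(B) - H(A,B)
  = 0.8709 + 0.6500 - 1.1582
  = 0.3627 bits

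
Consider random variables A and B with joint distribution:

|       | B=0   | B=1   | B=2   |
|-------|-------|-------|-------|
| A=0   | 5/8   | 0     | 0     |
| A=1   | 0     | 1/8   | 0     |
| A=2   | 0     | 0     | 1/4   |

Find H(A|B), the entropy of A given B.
Marginal P(B) (column sums):
  P(B=0) = 5/8 + 0 + 0 = 5/8
  P(B=1) = 0 + 1/8 + 0 = 1/8
  P(B=2) = 0 + 0 + 1/4 = 1/4

H(A|B) = -Σ P(A,B)·log₂ P(A|B), where P(A|B) = P(A,B) / P(B)
  (cells with P(A,B) = 0 contribute 0)
  (A=0,B=0): P(A|B) = (5/8)/(5/8) = 1;  -(5/8)·log₂(1) = 0.0000
  (A=1,B=1): P(A|B) = (1/8)/(1/8) = 1;  -(1/8)·log₂(1) = 0.0000
  (A=2,B=2): P(A|B) = (1/4)/(1/4) = 1;  -(1/4)·log₂(1) = 0.0000
H(A|B) = 0.0000 + 0.0000 + 0.0000
  = 0.0000 bits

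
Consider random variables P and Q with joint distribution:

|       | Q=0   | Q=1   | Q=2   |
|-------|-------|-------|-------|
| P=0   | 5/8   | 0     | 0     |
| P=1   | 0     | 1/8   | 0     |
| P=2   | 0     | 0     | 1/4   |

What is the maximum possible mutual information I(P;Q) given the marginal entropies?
The upper bound on mutual information is I(P;Q) ≤ min(H(P), H(Q)).

Marginal P(P) (row sums):
  P(P=0) = 5/8 + 0 + 0 = 5/8
  P(P=1) = 0 + 1/8 + 0 = 1/8
  P(P=2) = 0 + 0 + 1/4 = 1/4
Marginal P(Q) (column sums):
  P(Q=0) = 5/8 + 0 + 0 = 5/8
  P(Q=1) = 0 + 1/8 + 0 = 1/8
  P(Q=2) = 0 + 0 + 1/4 = 1/4

H(P) = -[(5/8)·log₂(5/8) + (1/8)·log₂(1/8) + (1/4)·log₂(1/4)]
  = 0.4238 + 0.3750 + 0.5000
  = 1.2988 bits
H(Q) = -[(5/8)·log₂(5/8) + (1/8)·log₂(1/8) + (1/4)·log₂(1/4)]
  = 0.4238 + 0.3750 + 0.5000
  = 1.2988 bits

Maximum possible I(P;Q) = min(1.2988, 1.2988) = 1.2988 bits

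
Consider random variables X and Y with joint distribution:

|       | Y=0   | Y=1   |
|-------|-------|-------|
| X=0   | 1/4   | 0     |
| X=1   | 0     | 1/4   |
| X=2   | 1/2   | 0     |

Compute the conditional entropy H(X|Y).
Marginal P(Y) (column sums):
  P(Y=0) = 1/4 + 0 + 1/2 = 3/4
  P(Y=1) = 0 + 1/4 + 0 = 1/4

H(X|Y) = -Σ P(X,Y)·log₂ P(X|Y), where P(X|Y) = P(X,Y) / P(Y)
  (cells with P(X,Y) = 0 contribute 0)
  (X=0,Y=0): P(X|Y) = (1/4)/(3/4) = 1/3;  -(1/4)·log₂(1/3) = 0.3962
  (X=1,Y=1): P(X|Y) = (1/4)/(1/4) = 1;  -(1/4)·log₂(1) = 0.0000
  (X=2,Y=0): P(X|Y) = (1/2)/(3/4) = 2/3;  -(1/2)·log₂(2/3) = 0.2925
H(X|Y) = 0.3962 + 0.0000 + 0.2925
  = 0.6887 bits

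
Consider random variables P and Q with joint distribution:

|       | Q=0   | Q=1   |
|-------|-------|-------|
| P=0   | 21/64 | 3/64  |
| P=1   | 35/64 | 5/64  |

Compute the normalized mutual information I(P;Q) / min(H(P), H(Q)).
Marginal P(P) (row sums):
  P(P=0) = 21/64 + 3/64 = 3/8
  P(P=1) = 35/64 + 5/64 = 5/8
Marginal P(Q) (column sums):
  P(Q=0) = 21/64 + 35/64 = 7/8
  P(Q=1) = 3/64 + 5/64 = 1/8

H(P) = -[(3/8)·log₂(3/8) + (5/8)·log₂(5/8)]
  = 0.5306 + 0.4238
  = 0.9544 bits
H(Q) = -[(7/8)·log₂(7/8) + (1/8)·log₂(1/8)]
  = 0.1686 + 0.3750
  = 0.5436 bits
H(P,Q) = -[(21/64)·log₂(21/64) + (3/64)·log₂(3/64) + (35/64)·log₂(35/64) + (5/64)·log₂(5/64)]
  = 0.5275 + 0.2070 + 0.4762 + 0.2873
  = 1.4980 bits

I(P;Q) = H(P) + H(Q) - H(P,Q)
  = 0.9544 + 0.5436 - 1.4980
  = 0.0000 bits

min(H(P), H(Q)) = min(0.9544, 0.5436) = 0.5436 bits
Normalized MI = 0.0000 / 0.5436 = 0.0000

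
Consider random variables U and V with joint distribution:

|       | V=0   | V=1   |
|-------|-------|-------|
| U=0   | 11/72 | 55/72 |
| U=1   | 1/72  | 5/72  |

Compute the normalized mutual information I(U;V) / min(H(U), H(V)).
Marginal P(U) (row sums):
  P(U=0) = 11/72 + 55/72 = 11/12
  P(U=1) = 1/72 + 5/72 = 1/12
Marginal P(V) (column sums):
  P(V=0) = 11/72 + 1/72 = 1/6
  P(V=1) = 55/72 + 5/72 = 5/6

H(U) = -[(11/12)·log₂(11/12) + (1/12)·log₂(1/12)]
  = 0.1151 + 0.2987
  = 0.4138 bits
H(V) = -[(1/6)·log₂(1/6) + (5/6)·log₂(5/6)]
  = 0.4308 + 0.2192
  = 0.6500 bits
H(U,V) = -[(11/72)·log₂(11/72) + (55/72)·log₂(55/72) + (1/72)·log₂(1/72) + (5/72)·log₂(5/72)]
  = 0.4141 + 0.2968 + 0.0857 + 0.2672
  = 1.0638 bits

I(U;V) = H(U) + H(V) - H(U,V)
  = 0.4138 + 0.6500 - 1.0638
  = 0.0000 bits

min(H(U), H(V)) = min(0.4138, 0.6500) = 0.4138 bits
Normalized MI = 0.0000 / 0.4138 = 0.0000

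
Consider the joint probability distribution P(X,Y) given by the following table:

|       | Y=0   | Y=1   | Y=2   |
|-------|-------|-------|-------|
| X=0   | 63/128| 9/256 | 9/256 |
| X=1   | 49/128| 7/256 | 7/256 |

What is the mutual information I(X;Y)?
Marginal P(X) (row sums):
  P(X=0) = 63/128 + 9/256 + 9/256 = 9/16
  P(X=1) = 49/128 + 7/256 + 7/256 = 7/16
Marginal P(Y) (column sums):
  P(Y=0) = 63/128 + 49/128 = 7/8
  P(Y=1) = 9/256 + 7/256 = 1/16
  P(Y=2) = 9/256 + 7/256 = 1/16

H(X) = -[(9/16)·log₂(9/16) + (7/16)·log₂(7/16)]
  = 0.4669 + 0.5218
  = 0.9887 bits
H(Y) = -[(7/8)·log₂(7/8) + (1/16)·log₂(1/16) + (1/16)·log₂(1/16)]
  = 0.1686 + 0.2500 + 0.2500
  = 0.6686 bits
H(X,Y) = -[(63/128)·log₂(63/128) + (9/256)·log₂(9/256) + (9/256)·log₂(9/256) + (49/128)·log₂(49/128) + (7/256)·log₂(7/256) + (7/256)·log₂(7/256)]
  = 0.5034 + 0.1698 + 0.1698 + 0.5303 + 0.1420 + 0.1420
  = 1.6573 bits

I(X;Y) = H(X) + H(Y) - H(X,Y)
  = 0.9887 + 0.6686 - 1.6573
  = 0.0000 bits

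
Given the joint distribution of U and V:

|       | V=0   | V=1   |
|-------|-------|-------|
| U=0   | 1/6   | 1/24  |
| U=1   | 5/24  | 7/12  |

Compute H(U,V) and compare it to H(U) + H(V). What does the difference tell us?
Marginal P(U) (row sums):
  P(U=0) = 1/6 + 1/24 = 5/24
  P(U=1) = 5/24 + 7/12 = 19/24
Marginal P(V) (column sums):
  P(V=0) = 1/6 + 5/24 = 3/8
  P(V=1) = 1/24 + 7/12 = 5/8

H(U,V) = -[(1/6)·log₂(1/6) + (1/24)·log₂(1/24) + (5/24)·log₂(5/24) + (7/12)·log₂(7/12)]
  = 0.4308 + 0.1910 + 0.4715 + 0.4536
  = 1.5469 bits
H(U) = -[(5/24)·log₂(5/24) + (19/24)·log₂(19/24)]
  = 0.4715 + 0.2668
  = 0.7383 bits
H(V) = -[(3/8)·log₂(3/8) + (5/8)·log₂(5/8)]
  = 0.5306 + 0.4238
  = 0.9544 bits

H(U) + H(V) = 0.7383 + 0.9544 = 1.6927 bits
Difference: H(U) + H(V) - H(U,V) = 1.6927 - 1.5469 = 0.1458 bits = I(U;V)

The difference is the mutual information; it is positive here, so U and V are dependent (knowing one reduces uncertainty about the other by 0.1458 bits).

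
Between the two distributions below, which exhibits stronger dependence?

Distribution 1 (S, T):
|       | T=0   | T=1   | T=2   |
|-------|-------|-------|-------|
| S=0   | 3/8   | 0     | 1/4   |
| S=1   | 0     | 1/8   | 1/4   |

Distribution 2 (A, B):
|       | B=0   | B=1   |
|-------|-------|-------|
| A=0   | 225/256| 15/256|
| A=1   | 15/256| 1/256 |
Distribution 1 (S, T):
Marginal P(S) (row sums):
  P(S=0) = 3/8 + 0 + 1/4 = 5/8
  P(S=1) = 0 + 1/8 + 1/4 = 3/8
Marginal P(T) (column sums):
  P(T=0) = 3/8 + 0 = 3/8
  P(T=1) = 0 + 1/8 = 1/8
  P(T=2) = 1/4 + 1/4 = 1/2

H(S) = -[(5/8)·log₂(5/8) + (3/8)·log₂(3/8)]
  = 0.4238 + 0.5306
  = 0.9544 bits
H(T) = -[(3/8)·log₂(3/8) + (1/8)·log₂(1/8) + (1/2)·log₂(1/2)]
  = 0.5306 + 0.3750 + 0.5000
  = 1.4056 bits
H(S,T) = -[(3/8)·log₂(3/8) + (1/4)·log₂(1/4) + (1/8)·log₂(1/8) + (1/4)·log₂(1/4)]
  = 0.5306 + 0.5000 + 0.3750 + 0.5000
  = 1.9056 bits

I(S;T) = H(S) + H(T) - H(S,T)
  = 0.9544 + 1.4056 - 1.9056
  = 0.4544 bits

Distribution 2 (A, B):
Marginal P(A) (row sums):
  P(A=0) = 225/256 + 15/256 = 15/16
  P(A=1) = 15/256 + 1/256 = 1/16
Marginal P(B) (column sums):
  P(B=0) = 225/256 + 15/256 = 15/16
  P(B=1) = 15/256 + 1/256 = 1/16

H(A) = -[(15/16)·log₂(15/16) + (1/16)·log₂(1/16)]
  = 0.0873 + 0.2500
  = 0.3373 bits
H(B) = -[(15/16)·log₂(15/16) + (1/16)·log₂(1/16)]
  = 0.0873 + 0.2500
  = 0.3373 bits
H(A,B) = -[(225/256)·log₂(225/256) + (15/256)·log₂(15/256) + (15/256)·log₂(15/256) + (1/256)·log₂(1/256)]
  = 0.1637 + 0.2398 + 0.2398 + 0.0313
  = 0.6746 bits

I(A;B) = H(A) + H(B) - H(A,B)
  = 0.3373 + 0.3373 - 0.6746
  = 0.0000 bits

I(S;T) = 0.4544 bits > I(A;B) = 0.0000 bits, so (S, T) has the higher mutual information (stronger dependence).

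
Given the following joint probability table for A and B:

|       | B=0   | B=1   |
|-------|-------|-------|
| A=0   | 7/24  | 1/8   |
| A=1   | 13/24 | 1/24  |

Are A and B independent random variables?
Marginal P(A) (row sums):
  P(A=0) = 7/24 + 1/8 = 5/12
  P(A=1) = 13/24 + 1/24 = 7/12
Marginal P(B) (column sums):
  P(B=0) = 7/24 + 13/24 = 5/6
  P(B=1) = 1/8 + 1/24 = 1/6

A and B are independent iff P(A=i,B=j) = P(A=i)·P(B=j) for every cell.
  P(A=0)·P(B=0) = 5/12 × 5/6 = 25/72, but P(A=0,B=0) = 7/24 ✗

No, A and B are not independent. Quantitatively, I(A;B) > 0:

H(A) = -[(5/12)·log₂(5/12) + (7/12)·log₂(7/12)]
  = 0.5263 + 0.4536
  = 0.9799 bits
H(B) = -[(5/6)·log₂(5/6) + (1/6)·log₂(1/6)]
  = 0.2192 + 0.4308
  = 0.6500 bits
H(A,B) = -[(7/24)·log₂(7/24) + (1/8)·log₂(1/8) + (13/24)·log₂(13/24) + (1/24)·log₂(1/24)]
  = 0.5185 + 0.3750 + 0.4791 + 0.1910
  = 1.5636 bits
I(A;B) = H(A) + H(B) - H(A,B) = 0.9799 + 0.6500 - 1.5636 = 0.0663 bits > 0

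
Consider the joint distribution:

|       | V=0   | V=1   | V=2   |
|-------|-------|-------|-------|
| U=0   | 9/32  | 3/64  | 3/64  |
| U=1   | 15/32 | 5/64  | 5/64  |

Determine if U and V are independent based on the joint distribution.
Marginal P(U) (row sums):
  P(U=0) = 9/32 + 3/64 + 3/64 = 3/8
  P(U=1) = 15/32 + 5/64 + 5/64 = 5/8
Marginal P(V) (column sums):
  P(V=0) = 9/32 + 15/32 = 3/4
  P(V=1) = 3/64 + 5/64 = 1/8
  P(V=2) = 3/64 + 5/64 = 1/8

U and V are independent iff P(U=i,V=j) = P(U=i)·P(V=j) for every cell.
  P(U=0)·P(V=0) = 3/8 × 3/4 = 9/32 = P(U=0,V=0) ✓
  P(U=0)·P(V=1) = 3/8 × 1/8 = 3/64 = P(U=0,V=1) ✓
  P(U=0)·P(V=2) = 3/8 × 1/8 = 3/64 = P(U=0,V=2) ✓
  P(U=1)·P(V=0) = 5/8 × 3/4 = 15/32 = P(U=1,V=0) ✓
  P(U=1)·P(V=1) = 5/8 × 1/8 = 5/64 = P(U=1,V=1) ✓
  P(U=1)·P(V=2) = 5/8 × 1/8 = 5/64 = P(U=1,V=2) ✓

Yes, U and V are independent: every cell factors, so I(U;V) = 0 bits.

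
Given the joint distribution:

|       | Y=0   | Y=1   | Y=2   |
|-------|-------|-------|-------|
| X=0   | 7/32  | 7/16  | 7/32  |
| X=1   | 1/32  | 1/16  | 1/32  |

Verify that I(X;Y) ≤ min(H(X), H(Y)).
Marginal P(X) (row sums):
  P(X=0) = 7/32 + 7/16 + 7/32 = 7/8
  P(X=1) = 1/32 + 1/16 + 1/32 = 1/8
Marginal P(Y) (column sums):
  P(Y=0) = 7/32 + 1/32 = 1/4
  P(Y=1) = 7/16 + 1/16 = 1/2
  P(Y=2) = 7/32 + 1/32 = 1/4

H(X) = -[(7/8)·log₂(7/8) + (1/8)·log₂(1/8)]
  = 0.1686 + 0.3750
  = 0.5436 bits
H(Y) = -[(1/4)·log₂(1/4) + (1/2)·log₂(1/2) + (1/4)·log₂(1/4)]
  = 0.5000 + 0.5000 + 0.5000
  = 1.5000 bits
H(X,Y) = -[(7/32)·log₂(7/32) + (7/16)·log₂(7/16) + (7/32)·log₂(7/32) + (1/32)·log₂(1/32) + (1/16)·log₂(1/16) + (1/32)·log₂(1/32)]
  = 0.4796 + 0.5218 + 0.4796 + 0.1563 + 0.2500 + 0.1563
  = 2.0436 bits

I(X;Y) = H(X) + H(Y) - H(X,Y)
  = 0.5436 + 1.5000 - 2.0436
  = 0.0000 bits

min(H(X), H(Y)) = min(0.5436, 1.5000) = 0.5436 bits
Since 0.0000 ≤ 0.5436, the bound is satisfied ✓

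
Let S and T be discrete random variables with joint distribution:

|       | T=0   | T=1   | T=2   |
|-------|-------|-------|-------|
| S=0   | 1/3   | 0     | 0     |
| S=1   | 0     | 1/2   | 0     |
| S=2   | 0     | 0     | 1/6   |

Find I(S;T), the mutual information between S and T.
Marginal P(S) (row sums):
  P(S=0) = 1/3 + 0 + 0 = 1/3
  P(S=1) = 0 + 1/2 + 0 = 1/2
  P(S=2) = 0 + 0 + 1/6 = 1/6
Marginal P(T) (column sums):
  P(T=0) = 1/3 + 0 + 0 = 1/3
  P(T=1) = 0 + 1/2 + 0 = 1/2
  P(T=2) = 0 + 0 + 1/6 = 1/6

H(S) = -[(1/3)·log₂(1/3) + (1/2)·log₂(1/2) + (1/6)·log₂(1/6)]
  = 0.5283 + 0.5000 + 0.4308
  = 1.4591 bits
H(T) = -[(1/3)·log₂(1/3) + (1/2)·log₂(1/2) + (1/6)·log₂(1/6)]
  = 0.5283 + 0.5000 + 0.4308
  = 1.4591 bits
H(S,T) = -[(1/3)·log₂(1/3) + (1/2)·log₂(1/2) + (1/6)·log₂(1/6)]
  = 0.5283 + 0.5000 + 0.4308
  = 1.4591 bits

I(S;T) = H(S) + H(T) - H(S,T)
  = 1.4591 + 1.4591 - 1.4591
  = 1.4591 bits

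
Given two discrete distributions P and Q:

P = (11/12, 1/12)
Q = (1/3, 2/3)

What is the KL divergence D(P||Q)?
D(P||Q) = Σ P(i) log₂(P(i)/Q(i))
  i=0: (11/12) × log₂((11/12)/(1/3)) = (11/12) × log₂(11/4) = 1.3378
  i=1: (1/12) × log₂((1/12)/(2/3)) = (1/12) × log₂(1/8) = -0.2500
D(P||Q) = 1.3378 - 0.2500
  = 1.0878 bits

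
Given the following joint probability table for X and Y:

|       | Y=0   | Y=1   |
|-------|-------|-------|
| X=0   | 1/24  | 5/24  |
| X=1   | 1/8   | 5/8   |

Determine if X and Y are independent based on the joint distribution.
Marginal P(X) (row sums):
  P(X=0) = 1/24 + 5/24 = 1/4
  P(X=1) = 1/8 + 5/8 = 3/4
Marginal P(Y) (column sums):
  P(Y=0) = 1/24 + 1/8 = 1/6
  P(Y=1) = 5/24 + 5/8 = 5/6

X and Y are independent iff P(X=i,Y=j) = P(X=i)·P(Y=j) for every cell.
  P(X=0)·P(Y=0) = 1/4 × 1/6 = 1/24 = P(X=0,Y=0) ✓
  P(X=0)·P(Y=1) = 1/4 × 5/6 = 5/24 = P(X=0,Y=1) ✓
  P(X=1)·P(Y=0) = 3/4 × 1/6 = 1/8 = P(X=1,Y=0) ✓
  P(X=1)·P(Y=1) = 3/4 × 5/6 = 5/8 = P(X=1,Y=1) ✓

Yes, X and Y are independent: every cell factors, so I(X;Y) = 0 bits.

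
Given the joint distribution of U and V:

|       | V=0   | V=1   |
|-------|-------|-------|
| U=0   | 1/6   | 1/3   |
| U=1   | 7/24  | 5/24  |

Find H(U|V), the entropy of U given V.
Marginal P(V) (column sums):
  P(V=0) = 1/6 + 7/24 = 11/24
  P(V=1) = 1/3 + 5/24 = 13/24

H(U|V) = -Σ P(U,V)·log₂ P(U|V), where P(U|V) = P(U,V) / P(V)
  (U=0,V=0): P(U|V) = (1/6)/(11/24) = 4/11;  -(1/6)·log₂(4/11) = 0.2432
  (U=0,V=1): P(U|V) = (1/3)/(13/24) = 8/13;  -(1/3)·log₂(8/13) = 0.2335
  (U=1,V=0): P(U|V) = (7/24)/(11/24) = 7/11;  -(7/24)·log₂(7/11) = 0.1902
  (U=1,V=1): P(U|V) = (5/24)/(13/24) = 5/13;  -(5/24)·log₂(5/13) = 0.2872
H(U|V) = 0.2432 + 0.2335 + 0.1902 + 0.2872
  = 0.9541 bits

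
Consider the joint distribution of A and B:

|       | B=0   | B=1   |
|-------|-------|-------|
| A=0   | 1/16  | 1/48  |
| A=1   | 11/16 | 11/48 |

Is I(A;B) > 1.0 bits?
Marginal P(A) (row sums):
  P(A=0) = 1/16 + 1/48 = 1/12
  P(A=1) = 11/16 + 11/48 = 11/12
Marginal P(B) (column sums):
  P(B=0) = 1/16 + 11/16 = 3/4
  P(B=1) = 1/48 + 11/48 = 1/4

H(A) = -[(1/12)·log₂(1/12) + (11/12)·log₂(11/12)]
  = 0.2987 + 0.1151
  = 0.4138 bits
H(B) = -[(3/4)·log₂(3/4) + (1/4)·log₂(1/4)]
  = 0.3113 + 0.5000
  = 0.8113 bits
H(A,B) = -[(1/16)·log₂(1/16) + (1/48)·log₂(1/48) + (11/16)·log₂(11/16) + (11/48)·log₂(11/48)]
  = 0.2500 + 0.1164 + 0.3716 + 0.4871
  = 1.2251 bits

I(A;B) = H(A) + H(B) - H(A,B)
  = 0.4138 + 0.8113 - 1.2251
  = 0.0000 bits

No. I(A;B) = 0.0000 bits, which is ≤ 1.0 bits.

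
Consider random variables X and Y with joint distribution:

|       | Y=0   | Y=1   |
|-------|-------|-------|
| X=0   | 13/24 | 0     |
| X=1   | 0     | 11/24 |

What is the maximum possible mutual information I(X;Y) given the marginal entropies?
The upper bound on mutual information is I(X;Y) ≤ min(H(X), H(Y)).

Marginal P(X) (row sums):
  P(X=0) = 13/24 + 0 = 13/24
  P(X=1) = 0 + 11/24 = 11/24
Marginal P(Y) (column sums):
  P(Y=0) = 13/24 + 0 = 13/24
  P(Y=1) = 0 + 11/24 = 11/24

H(X) = -[(13/24)·log₂(13/24) + (11/24)·log₂(11/24)]
  = 0.4791 + 0.5159
  = 0.9950 bits
H(Y) = -[(13/24)·log₂(13/24) + (11/24)·log₂(11/24)]
  = 0.4791 + 0.5159
  = 0.9950 bits

Maximum possible I(X;Y) = min(0.9950, 0.9950) = 0.9950 bits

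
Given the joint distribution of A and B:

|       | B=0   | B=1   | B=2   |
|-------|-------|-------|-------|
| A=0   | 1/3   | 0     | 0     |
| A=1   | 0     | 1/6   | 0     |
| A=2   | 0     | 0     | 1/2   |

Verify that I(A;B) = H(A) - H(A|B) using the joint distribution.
Left side, from I(A;B) = H(A) + H(B) - H(A,B):
Marginal P(A) (row sums):
  P(A=0) = 1/3 + 0 + 0 = 1/3
  P(A=1) = 0 + 1/6 + 0 = 1/6
  P(A=2) = 0 + 0 + 1/2 = 1/2
Marginal P(B) (column sums):
  P(B=0) = 1/3 + 0 + 0 = 1/3
  P(B=1) = 0 + 1/6 + 0 = 1/6
  P(B=2) = 0 + 0 + 1/2 = 1/2

H(A) = -[(1/3)·log₂(1/3) + (1/6)·log₂(1/6) + (1/2)·log₂(1/2)]
  = 0.5283 + 0.4308 + 0.5000
  = 1.4591 bits
H(B) = -[(1/3)·log₂(1/3) + (1/6)·log₂(1/6) + (1/2)·log₂(1/2)]
  = 0.5283 + 0.4308 + 0.5000
  = 1.4591 bits
H(A,B) = -[(1/3)·log₂(1/3) + (1/6)·log₂(1/6) + (1/2)·log₂(1/2)]
  = 0.5283 + 0.4308 + 0.5000
  = 1.4591 bits

I(A;B) = H(A) + H(B) - H(A,B)
  = 1.4591 + 1.4591 - 1.4591
  = 1.4591 bits

Right side, with H(A|B) computed directly from the conditional probabilities:
H(A|B) = -Σ P(A,B)·log₂ P(A|B), where P(A|B) = P(A,B) / P(B)
  (cells with P(A,B) = 0 contribute 0)
  (A=0,B=0): P(A|B) = (1/3)/(1/3) = 1;  -(1/3)·log₂(1) = 0.0000
  (A=1,B=1): P(A|B) = (1/6)/(1/6) = 1;  -(1/6)·log₂(1) = 0.0000
  (A=2,B=2): P(A|B) = (1/2)/(1/2) = 1;  -(1/2)·log₂(1) = 0.0000
H(A|B) = 0.0000 + 0.0000 + 0.0000
  = 0.0000 bits
H(A) - H(A|B) = 1.4591 - 0.0000 = 1.4591 bits

Both sides equal 1.4591 bits, so I(A;B) = H(A) - H(A|B) ✓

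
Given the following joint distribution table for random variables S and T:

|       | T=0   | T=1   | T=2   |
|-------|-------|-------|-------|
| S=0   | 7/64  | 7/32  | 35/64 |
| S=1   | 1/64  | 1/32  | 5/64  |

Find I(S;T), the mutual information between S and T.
Marginal P(S) (row sums):
  P(S=0) = 7/64 + 7/32 + 35/64 = 7/8
  P(S=1) = 1/64 + 1/32 + 5/64 = 1/8
Marginal P(T) (column sums):
  P(T=0) = 7/64 + 1/64 = 1/8
  P(T=1) = 7/32 + 1/32 = 1/4
  P(T=2) = 35/64 + 5/64 = 5/8

H(S) = -[(7/8)·log₂(7/8) + (1/8)·log₂(1/8)]
  = 0.1686 + 0.3750
  = 0.5436 bits
H(T) = -[(1/8)·log₂(1/8) + (1/4)·log₂(1/4) + (5/8)·log₂(5/8)]
  = 0.3750 + 0.5000 + 0.4238
  = 1.2988 bits
H(S,T) = -[(7/64)·log₂(7/64) + (7/32)·log₂(7/32) + (35/64)·log₂(35/64) + (1/64)·log₂(1/64) + (1/32)·log₂(1/32) + (5/64)·log₂(5/64)]
  = 0.3492 + 0.4796 + 0.4762 + 0.0938 + 0.1563 + 0.2873
  = 1.8424 bits

I(S;T) = H(S) + H(T) - H(S,T)
  = 0.5436 + 1.2988 - 1.8424
  = 0.0000 bits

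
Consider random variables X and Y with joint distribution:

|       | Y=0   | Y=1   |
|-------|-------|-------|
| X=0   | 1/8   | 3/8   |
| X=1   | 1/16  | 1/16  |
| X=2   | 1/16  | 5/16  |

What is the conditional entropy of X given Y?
Marginal P(Y) (column sums):
  P(Y=0) = 1/8 + 1/16 + 1/16 = 1/4
  P(Y=1) = 3/8 + 1/16 + 5/16 = 3/4

H(X|Y) = -Σ P(X,Y)·log₂ P(X|Y), where P(X|Y) = P(X,Y) / P(Y)
  (X=0,Y=0): P(X|Y) = (1/8)/(1/4) = 1/2;  -(1/8)·log₂(1/2) = 0.1250
  (X=0,Y=1): P(X|Y) = (3/8)/(3/4) = 1/2;  -(3/8)·log₂(1/2) = 0.3750
  (X=1,Y=0): P(X|Y) = (1/16)/(1/4) = 1/4;  -(1/16)·log₂(1/4) = 0.1250
  (X=1,Y=1): P(X|Y) = (1/16)/(3/4) = 1/12;  -(1/16)·log₂(1/12) = 0.2241
  (X=2,Y=0): P(X|Y) = (1/16)/(1/4) = 1/4;  -(1/16)·log₂(1/4) = 0.1250
  (X=2,Y=1): P(X|Y) = (5/16)/(3/4) = 5/12;  -(5/16)·log₂(5/12) = 0.3947
H(X|Y) = 0.1250 + 0.3750 + 0.1250 + 0.2241 + 0.1250 + 0.3947
  = 1.3688 bits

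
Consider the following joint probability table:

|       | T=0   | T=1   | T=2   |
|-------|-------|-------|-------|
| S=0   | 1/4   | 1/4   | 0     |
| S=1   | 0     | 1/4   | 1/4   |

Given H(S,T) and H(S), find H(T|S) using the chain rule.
From the chain rule: H(S,T) = H(S) + H(T|S)
Therefore: H(T|S) = H(S,T) - H(S)

H(S,T) = -[(1/4)·log₂(1/4) + (1/4)·log₂(1/4) + (1/4)·log₂(1/4) + (1/4)·log₂(1/4)]
  = 0.5000 + 0.5000 + 0.5000 + 0.5000
  = 2.0000 bits
Marginal P(S) (row sums):
  P(S=0) = 1/4 + 1/4 + 0 = 1/2
  P(S=1) = 0 + 1/4 + 1/4 = 1/2
H(S) = -[(1/2)·log₂(1/2) + (1/2)·log₂(1/2)]
  = 0.5000 + 0.5000
  = 1.0000 bits

H(T|S) = 2.0000 - 1.0000 = 1.0000 bits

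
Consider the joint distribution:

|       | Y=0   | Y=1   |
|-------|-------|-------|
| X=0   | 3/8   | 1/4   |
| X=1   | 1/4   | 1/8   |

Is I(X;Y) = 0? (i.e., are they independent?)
Marginal P(X) (row sums):
  P(X=0) = 3/8 + 1/4 = 5/8
  P(X=1) = 1/4 + 1/8 = 3/8
Marginal P(Y) (column sums):
  P(Y=0) = 3/8 + 1/4 = 5/8
  P(Y=1) = 1/4 + 1/8 = 3/8

X and Y are independent iff P(X=i,Y=j) = P(X=i)·P(Y=j) for every cell.
  P(X=0)·P(Y=0) = 5/8 × 5/8 = 25/64, but P(X=0,Y=0) = 3/8 ✗

No, X and Y are not independent. Quantitatively, I(X;Y) > 0:

H(X) = -[(5/8)·log₂(5/8) + (3/8)·log₂(3/8)]
  = 0.4238 + 0.5306
  = 0.9544 bits
H(Y) = -[(5/8)·log₂(5/8) + (3/8)·log₂(3/8)]
  = 0.4238 + 0.5306
  = 0.9544 bits
H(X,Y) = -[(3/8)·log₂(3/8) + (1/4)·log₂(1/4) + (1/4)·log₂(1/4) + (1/8)·log₂(1/8)]
  = 0.5306 + 0.5000 + 0.5000 + 0.3750
  = 1.9056 bits
I(X;Y) = H(X) + H(Y) - H(X,Y) = 0.9544 + 0.9544 - 1.9056 = 0.0032 bits > 0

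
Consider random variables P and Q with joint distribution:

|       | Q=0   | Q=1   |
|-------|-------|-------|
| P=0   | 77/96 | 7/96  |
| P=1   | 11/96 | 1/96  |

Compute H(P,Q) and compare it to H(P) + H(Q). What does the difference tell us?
Marginal P(P) (row sums):
  P(P=0) = 77/96 + 7/96 = 7/8
  P(P=1) = 11/96 + 1/96 = 1/8
Marginal P(Q) (column sums):
  P(Q=0) = 77/96 + 11/96 = 11/12
  P(Q=1) = 7/96 + 1/96 = 1/12

H(P,Q) = -[(77/96)·log₂(77/96) + (7/96)·log₂(7/96) + (11/96)·log₂(11/96) + (1/96)·log₂(1/96)]
  = 0.2552 + 0.2755 + 0.3581 + 0.0686
  = 0.9574 bits
H(P) = -[(7/8)·log₂(7/8) + (1/8)·log₂(1/8)]
  = 0.1686 + 0.3750
  = 0.5436 bits
H(Q) = -[(11/12)·log₂(11/12) + (1/12)·log₂(1/12)]
  = 0.1151 + 0.2987
  = 0.4138 bits

H(P) + H(Q) = 0.5436 + 0.4138 = 0.9574 bits
Difference: H(P) + H(Q) - H(P,Q) = 0.9574 - 0.9574 = 0.0000 bits = I(P;Q)

The difference is the mutual information; it is 0 here, so P and Q are independent (the joint entropy equals the sum of the marginal entropies).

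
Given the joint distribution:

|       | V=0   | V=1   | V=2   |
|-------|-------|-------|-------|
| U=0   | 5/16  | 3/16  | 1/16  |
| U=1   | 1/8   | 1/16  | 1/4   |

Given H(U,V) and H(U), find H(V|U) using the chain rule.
From the chain rule: H(U,V) = H(U) + H(V|U)
Therefore: H(V|U) = H(U,V) - H(U)

H(U,V) = -[(5/16)·log₂(5/16) + (3/16)·log₂(3/16) + (1/16)·log₂(1/16) + (1/8)·log₂(1/8) + (1/16)·log₂(1/16) + (1/4)·log₂(1/4)]
  = 0.5244 + 0.4528 + 0.2500 + 0.3750 + 0.2500 + 0.5000
  = 2.3522 bits
Marginal P(U) (row sums):
  P(U=0) = 5/16 + 3/16 + 1/16 = 9/16
  P(U=1) = 1/8 + 1/16 + 1/4 = 7/16
H(U) = -[(9/16)·log₂(9/16) + (7/16)·log₂(7/16)]
  = 0.4669 + 0.5218
  = 0.9887 bits

H(V|U) = 2.3522 - 0.9887 = 1.3635 bits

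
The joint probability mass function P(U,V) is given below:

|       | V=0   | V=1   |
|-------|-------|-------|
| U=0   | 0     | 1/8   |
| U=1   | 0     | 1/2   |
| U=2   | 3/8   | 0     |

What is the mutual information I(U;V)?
Marginal P(U) (row sums):
  P(U=0) = 0 + 1/8 = 1/8
  P(U=1) = 0 + 1/2 = 1/2
  P(U=2) = 3/8 + 0 = 3/8
Marginal P(V) (column sums):
  P(V=0) = 0 + 0 + 3/8 = 3/8
  P(V=1) = 1/8 + 1/2 + 0 = 5/8

H(U) = -[(1/8)·log₂(1/8) + (1/2)·log₂(1/2) + (3/8)·log₂(3/8)]
  = 0.3750 + 0.5000 + 0.5306
  = 1.4056 bits
H(V) = -[(3/8)·log₂(3/8) + (5/8)·log₂(5/8)]
  = 0.5306 + 0.4238
  = 0.9544 bits
H(U,V) = -[(1/8)·log₂(1/8) + (1/2)·log₂(1/2) + (3/8)·log₂(3/8)]
  = 0.3750 + 0.5000 + 0.5306
  = 1.4056 bits

I(U;V) = H(U) + H(V) - H(U,V)
  = 1.4056 + 0.9544 - 1.4056
  = 0.9544 bits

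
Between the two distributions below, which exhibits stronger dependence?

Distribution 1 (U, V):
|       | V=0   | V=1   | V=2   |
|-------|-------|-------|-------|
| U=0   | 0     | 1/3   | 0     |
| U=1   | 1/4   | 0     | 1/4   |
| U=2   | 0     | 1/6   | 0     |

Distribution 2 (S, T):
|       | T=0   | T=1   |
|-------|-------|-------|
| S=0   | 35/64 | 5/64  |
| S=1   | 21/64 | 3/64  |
Distribution 1 (U, V):
Marginal P(U) (row sums):
  P(U=0) = 0 + 1/3 + 0 = 1/3
  P(U=1) = 1/4 + 0 + 1/4 = 1/2
  P(U=2) = 0 + 1/6 + 0 = 1/6
Marginal P(V) (column sums):
  P(V=0) = 0 + 1/4 + 0 = 1/4
  P(V=1) = 1/3 + 0 + 1/6 = 1/2
  P(V=2) = 0 + 1/4 + 0 = 1/4

H(U) = -[(1/3)·log₂(1/3) + (1/2)·log₂(1/2) + (1/6)·log₂(1/6)]
  = 0.5283 + 0.5000 + 0.4308
  = 1.4591 bits
H(V) = -[(1/4)·log₂(1/4) + (1/2)·log₂(1/2) + (1/4)·log₂(1/4)]
  = 0.5000 + 0.5000 + 0.5000
  = 1.5000 bits
H(U,V) = -[(1/3)·log₂(1/3) + (1/4)·log₂(1/4) + (1/4)·log₂(1/4) + (1/6)·log₂(1/6)]
  = 0.5283 + 0.5000 + 0.5000 + 0.4308
  = 1.9591 bits

I(U;V) = H(U) + H(V) - H(U,V)
  = 1.4591 + 1.5000 - 1.9591
  = 1.0000 bits

Distribution 2 (S, T):
Marginal P(S) (row sums):
  P(S=0) = 35/64 + 5/64 = 5/8
  P(S=1) = 21/64 + 3/64 = 3/8
Marginal P(T) (column sums):
  P(T=0) = 35/64 + 21/64 = 7/8
  P(T=1) = 5/64 + 3/64 = 1/8

H(S) = -[(5/8)·log₂(5/8) + (3/8)·log₂(3/8)]
  = 0.4238 + 0.5306
  = 0.9544 bits
H(T) = -[(7/8)·log₂(7/8) + (1/8)·log₂(1/8)]
  = 0.1686 + 0.3750
  = 0.5436 bits
H(S,T) = -[(35/64)·log₂(35/64) + (5/64)·log₂(5/64) + (21/64)·log₂(21/64) + (3/64)·log₂(3/64)]
  = 0.4762 + 0.2873 + 0.5275 + 0.2070
  = 1.4980 bits

I(S;T) = H(S) + H(T) - H(S,T)
  = 0.9544 + 0.5436 - 1.4980
  = 0.0000 bits

I(U;V) = 1.0000 bits > I(S;T) = 0.0000 bits, so (U, V) has the higher mutual information (stronger dependence).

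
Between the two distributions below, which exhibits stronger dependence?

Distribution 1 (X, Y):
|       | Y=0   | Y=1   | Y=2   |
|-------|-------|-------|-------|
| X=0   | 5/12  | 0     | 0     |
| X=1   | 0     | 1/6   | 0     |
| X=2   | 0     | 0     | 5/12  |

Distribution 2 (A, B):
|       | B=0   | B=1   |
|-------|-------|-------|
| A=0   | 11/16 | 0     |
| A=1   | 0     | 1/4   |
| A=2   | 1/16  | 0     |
Distribution 1 (X, Y):
Marginal P(X) (row sums):
  P(X=0) = 5/12 + 0 + 0 = 5/12
  P(X=1) = 0 + 1/6 + 0 = 1/6
  P(X=2) = 0 + 0 + 5/12 = 5/12
Marginal P(Y) (column sums):
  P(Y=0) = 5/12 + 0 + 0 = 5/12
  P(Y=1) = 0 + 1/6 + 0 = 1/6
  P(Y=2) = 0 + 0 + 5/12 = 5/12

H(X) = -[(5/12)·log₂(5/12) + (1/6)·log₂(1/6) + (5/12)·log₂(5/12)]
  = 0.5263 + 0.4308 + 0.5263
  = 1.4834 bits
H(Y) = -[(5/12)·log₂(5/12) + (1/6)·log₂(1/6) + (5/12)·log₂(5/12)]
  = 0.5263 + 0.4308 + 0.5263
  = 1.4834 bits
H(X,Y) = -[(5/12)·log₂(5/12) + (1/6)·log₂(1/6) + (5/12)·log₂(5/12)]
  = 0.5263 + 0.4308 + 0.5263
  = 1.4834 bits

I(X;Y) = H(X) + H(Y) - H(X,Y)
  = 1.4834 + 1.4834 - 1.4834
  = 1.4834 bits

Distribution 2 (A, B):
Marginal P(A) (row sums):
  P(A=0) = 11/16 + 0 = 11/16
  P(A=1) = 0 + 1/4 = 1/4
  P(A=2) = 1/16 + 0 = 1/16
Marginal P(B) (column sums):
  P(B=0) = 11/16 + 0 + 1/16 = 3/4
  P(B=1) = 0 + 1/4 + 0 = 1/4

H(A) = -[(11/16)·log₂(11/16) + (1/4)·log₂(1/4) + (1/16)·log₂(1/16)]
  = 0.3716 + 0.5000 + 0.2500
  = 1.1216 bits
H(B) = -[(3/4)·log₂(3/4) + (1/4)·log₂(1/4)]
  = 0.3113 + 0.5000
  = 0.8113 bits
H(A,B) = -[(11/16)·log₂(11/16) + (1/4)·log₂(1/4) + (1/16)·log₂(1/16)]
  = 0.3716 + 0.5000 + 0.2500
  = 1.1216 bits

I(A;B) = H(A) + H(B) - H(A,B)
  = 1.1216 + 0.8113 - 1.1216
  = 0.8113 bits

I(X;Y) = 1.4834 bits > I(A;B) = 0.8113 bits, so (X, Y) has the higher mutual information (stronger dependence).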